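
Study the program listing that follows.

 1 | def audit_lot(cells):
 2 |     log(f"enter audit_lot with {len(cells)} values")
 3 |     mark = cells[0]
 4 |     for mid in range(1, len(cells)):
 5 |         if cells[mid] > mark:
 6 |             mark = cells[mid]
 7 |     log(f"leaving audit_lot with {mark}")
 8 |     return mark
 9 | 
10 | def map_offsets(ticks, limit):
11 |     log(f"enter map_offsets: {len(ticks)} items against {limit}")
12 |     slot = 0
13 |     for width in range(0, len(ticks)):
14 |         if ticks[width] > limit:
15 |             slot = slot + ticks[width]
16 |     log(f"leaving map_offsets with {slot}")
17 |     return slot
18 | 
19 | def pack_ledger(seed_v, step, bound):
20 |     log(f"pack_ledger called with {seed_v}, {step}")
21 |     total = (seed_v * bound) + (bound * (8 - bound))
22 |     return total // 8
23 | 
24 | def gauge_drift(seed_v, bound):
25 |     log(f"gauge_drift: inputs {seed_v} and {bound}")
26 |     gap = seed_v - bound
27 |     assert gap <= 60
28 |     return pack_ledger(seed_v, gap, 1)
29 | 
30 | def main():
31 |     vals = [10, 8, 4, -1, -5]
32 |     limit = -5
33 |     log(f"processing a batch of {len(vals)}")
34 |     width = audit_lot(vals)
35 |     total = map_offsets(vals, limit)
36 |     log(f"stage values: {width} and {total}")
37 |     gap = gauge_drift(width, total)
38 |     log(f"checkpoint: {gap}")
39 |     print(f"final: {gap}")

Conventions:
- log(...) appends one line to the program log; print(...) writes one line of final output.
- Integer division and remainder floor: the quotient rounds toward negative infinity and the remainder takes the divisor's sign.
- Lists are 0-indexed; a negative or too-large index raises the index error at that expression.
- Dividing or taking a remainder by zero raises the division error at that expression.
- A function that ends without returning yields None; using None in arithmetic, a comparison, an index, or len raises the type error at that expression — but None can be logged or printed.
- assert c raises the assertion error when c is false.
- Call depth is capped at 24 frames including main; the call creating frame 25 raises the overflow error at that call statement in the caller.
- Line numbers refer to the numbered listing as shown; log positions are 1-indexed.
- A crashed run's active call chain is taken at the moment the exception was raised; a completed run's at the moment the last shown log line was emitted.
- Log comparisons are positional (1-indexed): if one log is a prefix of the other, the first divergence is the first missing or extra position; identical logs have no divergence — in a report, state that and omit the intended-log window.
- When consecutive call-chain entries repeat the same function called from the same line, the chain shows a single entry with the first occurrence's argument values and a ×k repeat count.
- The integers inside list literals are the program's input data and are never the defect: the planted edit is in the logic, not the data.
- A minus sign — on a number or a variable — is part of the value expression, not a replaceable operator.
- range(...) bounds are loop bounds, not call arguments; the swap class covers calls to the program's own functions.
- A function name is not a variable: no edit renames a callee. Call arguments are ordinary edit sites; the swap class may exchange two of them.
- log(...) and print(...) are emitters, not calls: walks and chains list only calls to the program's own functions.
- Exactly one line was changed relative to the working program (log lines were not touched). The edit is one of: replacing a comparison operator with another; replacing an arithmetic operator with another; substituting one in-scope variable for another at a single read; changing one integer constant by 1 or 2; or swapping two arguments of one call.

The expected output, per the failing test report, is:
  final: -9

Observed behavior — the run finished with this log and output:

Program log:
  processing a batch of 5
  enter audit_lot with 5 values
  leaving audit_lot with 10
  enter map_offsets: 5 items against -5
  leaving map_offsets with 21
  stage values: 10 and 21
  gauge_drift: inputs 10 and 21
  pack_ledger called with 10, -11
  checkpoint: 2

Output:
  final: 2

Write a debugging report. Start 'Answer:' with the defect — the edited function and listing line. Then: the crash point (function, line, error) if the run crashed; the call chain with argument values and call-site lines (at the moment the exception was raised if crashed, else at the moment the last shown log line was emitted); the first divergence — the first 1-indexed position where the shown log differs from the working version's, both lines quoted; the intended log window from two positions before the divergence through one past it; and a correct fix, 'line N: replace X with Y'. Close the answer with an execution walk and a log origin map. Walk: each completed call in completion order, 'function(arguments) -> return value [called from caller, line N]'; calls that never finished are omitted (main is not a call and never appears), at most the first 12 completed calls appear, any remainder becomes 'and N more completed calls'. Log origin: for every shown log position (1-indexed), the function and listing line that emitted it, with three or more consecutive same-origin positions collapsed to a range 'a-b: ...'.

Answer: the defect is in pack_ledger at line 21.
Core observation: The earliest visible damage is log position 9 — 'checkpoint: 2' rather than the intended 'checkpoint: -9'.
Call chain: main.
First divergence: at position 9 the run shows 'checkpoint: 2' where the working version logs 'checkpoint: -9'.
Intended log window:
  7: gauge_drift: inputs 10 and 21
  8: pack_ledger called with 10, -11
  9: checkpoint: -9
Execution walk:
  audit_lot([10, 8, 4, -1, -5]) -> 10  [called from main, line 34]
  map_offsets([10, 8, 4, -1, -5], -5) -> 21  [called from main, line 35]
  pack_ledger(10, -11, 1) -> 2  [called from gauge_drift, line 28]
  gauge_drift(10, 21) -> 2  [called from main, line 37]
Log origins:
  1: logged in main at line 33
  2: logged in audit_lot at line 2
  3: logged in audit_lot at line 7
  4: logged in map_offsets at line 11
  5: logged in map_offsets at line 16
  6: logged in main at line 36
  7: logged in gauge_drift at line 25
  8: logged in pack_ledger at line 20
  9: logged in main at line 38
A correct fix: line 21: replace `bound * (8 - bound)` with `step * (8 - bound)`.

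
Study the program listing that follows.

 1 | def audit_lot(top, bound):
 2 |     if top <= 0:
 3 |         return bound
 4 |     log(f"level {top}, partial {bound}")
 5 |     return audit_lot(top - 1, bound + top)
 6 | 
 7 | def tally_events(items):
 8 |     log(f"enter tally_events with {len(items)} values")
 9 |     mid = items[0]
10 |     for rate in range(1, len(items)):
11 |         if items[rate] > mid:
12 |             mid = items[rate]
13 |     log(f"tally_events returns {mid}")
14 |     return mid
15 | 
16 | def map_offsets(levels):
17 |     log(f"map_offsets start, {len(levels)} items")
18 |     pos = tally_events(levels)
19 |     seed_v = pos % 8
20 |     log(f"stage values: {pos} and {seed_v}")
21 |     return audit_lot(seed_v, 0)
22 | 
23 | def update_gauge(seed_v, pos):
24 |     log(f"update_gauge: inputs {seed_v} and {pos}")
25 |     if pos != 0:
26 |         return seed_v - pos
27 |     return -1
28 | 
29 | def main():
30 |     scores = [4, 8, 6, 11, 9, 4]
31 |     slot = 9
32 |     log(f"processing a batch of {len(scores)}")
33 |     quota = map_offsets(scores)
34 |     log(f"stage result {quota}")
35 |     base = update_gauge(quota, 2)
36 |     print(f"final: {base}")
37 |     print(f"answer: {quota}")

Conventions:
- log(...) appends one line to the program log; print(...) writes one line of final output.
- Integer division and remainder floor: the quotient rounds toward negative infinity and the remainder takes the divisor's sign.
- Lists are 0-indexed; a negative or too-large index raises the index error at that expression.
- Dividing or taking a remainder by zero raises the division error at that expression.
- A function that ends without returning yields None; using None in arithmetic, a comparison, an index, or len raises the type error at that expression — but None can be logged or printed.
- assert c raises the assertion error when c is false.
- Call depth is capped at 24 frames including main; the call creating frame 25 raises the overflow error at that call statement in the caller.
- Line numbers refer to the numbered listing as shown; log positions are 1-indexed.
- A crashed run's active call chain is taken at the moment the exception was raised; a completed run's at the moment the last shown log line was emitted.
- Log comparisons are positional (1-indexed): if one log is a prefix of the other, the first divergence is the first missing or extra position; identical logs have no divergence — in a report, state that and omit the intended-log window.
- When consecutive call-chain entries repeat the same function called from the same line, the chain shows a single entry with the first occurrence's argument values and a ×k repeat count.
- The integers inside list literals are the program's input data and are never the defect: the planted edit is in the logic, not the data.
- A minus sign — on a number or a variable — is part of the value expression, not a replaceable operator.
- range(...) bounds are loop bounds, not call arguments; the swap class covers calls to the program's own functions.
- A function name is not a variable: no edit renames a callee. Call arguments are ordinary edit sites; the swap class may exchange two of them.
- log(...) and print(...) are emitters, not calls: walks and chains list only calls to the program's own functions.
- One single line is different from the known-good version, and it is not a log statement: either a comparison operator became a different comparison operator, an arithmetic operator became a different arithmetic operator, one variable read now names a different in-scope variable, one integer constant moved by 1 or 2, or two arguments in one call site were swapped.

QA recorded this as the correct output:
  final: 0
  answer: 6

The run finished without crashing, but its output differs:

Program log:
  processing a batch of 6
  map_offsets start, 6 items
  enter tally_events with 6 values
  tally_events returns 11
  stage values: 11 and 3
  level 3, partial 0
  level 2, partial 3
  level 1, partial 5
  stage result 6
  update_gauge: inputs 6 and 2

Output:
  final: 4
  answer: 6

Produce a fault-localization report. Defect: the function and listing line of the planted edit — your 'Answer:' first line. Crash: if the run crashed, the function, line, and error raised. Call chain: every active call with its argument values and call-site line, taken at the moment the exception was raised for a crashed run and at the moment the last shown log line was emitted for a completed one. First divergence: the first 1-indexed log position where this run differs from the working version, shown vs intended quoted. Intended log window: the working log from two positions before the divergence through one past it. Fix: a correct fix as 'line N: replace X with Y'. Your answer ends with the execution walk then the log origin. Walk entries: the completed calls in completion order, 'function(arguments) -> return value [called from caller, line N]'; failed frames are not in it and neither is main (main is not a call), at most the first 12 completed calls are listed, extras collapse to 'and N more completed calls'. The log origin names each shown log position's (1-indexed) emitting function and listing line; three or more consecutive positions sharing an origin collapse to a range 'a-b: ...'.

Answer: the defect is in update_gauge at line 26.
Core observation: Nothing in the log betrays the bug — only the output does.
Call chain: main -> update_gauge(6, 2) (called at line 35).
First divergence: none — the logs agree in full.
Execution walk:
  tally_events([4, 8, 6, 11, 9, 4]) -> 11  [called from map_offsets, line 18]
  audit_lot(0, 6) -> 6  [called from audit_lot, line 5]
  audit_lot(1, 5) -> 6  [called from audit_lot, line 5]
  audit_lot(2, 3) -> 6  [called from audit_lot, line 5]
  audit_lot(3, 0) -> 6  [called from map_offsets, line 21]
  map_offsets([4, 8, 6, 11, 9, 4]) -> 6  [called from main, line 33]
  update_gauge(6, 2) -> 4  [called from main, line 35]
Origin of each log line:
  1: from main, line 32
  2: from map_offsets, line 17
  3: from tally_events, line 8
  4: from tally_events, line 13
  5: from map_offsets, line 20
  6-8: from audit_lot, line 4
  9: from main, line 34
  10: from update_gauge, line 24
A correct fix: line 26: replace `-` with `%`.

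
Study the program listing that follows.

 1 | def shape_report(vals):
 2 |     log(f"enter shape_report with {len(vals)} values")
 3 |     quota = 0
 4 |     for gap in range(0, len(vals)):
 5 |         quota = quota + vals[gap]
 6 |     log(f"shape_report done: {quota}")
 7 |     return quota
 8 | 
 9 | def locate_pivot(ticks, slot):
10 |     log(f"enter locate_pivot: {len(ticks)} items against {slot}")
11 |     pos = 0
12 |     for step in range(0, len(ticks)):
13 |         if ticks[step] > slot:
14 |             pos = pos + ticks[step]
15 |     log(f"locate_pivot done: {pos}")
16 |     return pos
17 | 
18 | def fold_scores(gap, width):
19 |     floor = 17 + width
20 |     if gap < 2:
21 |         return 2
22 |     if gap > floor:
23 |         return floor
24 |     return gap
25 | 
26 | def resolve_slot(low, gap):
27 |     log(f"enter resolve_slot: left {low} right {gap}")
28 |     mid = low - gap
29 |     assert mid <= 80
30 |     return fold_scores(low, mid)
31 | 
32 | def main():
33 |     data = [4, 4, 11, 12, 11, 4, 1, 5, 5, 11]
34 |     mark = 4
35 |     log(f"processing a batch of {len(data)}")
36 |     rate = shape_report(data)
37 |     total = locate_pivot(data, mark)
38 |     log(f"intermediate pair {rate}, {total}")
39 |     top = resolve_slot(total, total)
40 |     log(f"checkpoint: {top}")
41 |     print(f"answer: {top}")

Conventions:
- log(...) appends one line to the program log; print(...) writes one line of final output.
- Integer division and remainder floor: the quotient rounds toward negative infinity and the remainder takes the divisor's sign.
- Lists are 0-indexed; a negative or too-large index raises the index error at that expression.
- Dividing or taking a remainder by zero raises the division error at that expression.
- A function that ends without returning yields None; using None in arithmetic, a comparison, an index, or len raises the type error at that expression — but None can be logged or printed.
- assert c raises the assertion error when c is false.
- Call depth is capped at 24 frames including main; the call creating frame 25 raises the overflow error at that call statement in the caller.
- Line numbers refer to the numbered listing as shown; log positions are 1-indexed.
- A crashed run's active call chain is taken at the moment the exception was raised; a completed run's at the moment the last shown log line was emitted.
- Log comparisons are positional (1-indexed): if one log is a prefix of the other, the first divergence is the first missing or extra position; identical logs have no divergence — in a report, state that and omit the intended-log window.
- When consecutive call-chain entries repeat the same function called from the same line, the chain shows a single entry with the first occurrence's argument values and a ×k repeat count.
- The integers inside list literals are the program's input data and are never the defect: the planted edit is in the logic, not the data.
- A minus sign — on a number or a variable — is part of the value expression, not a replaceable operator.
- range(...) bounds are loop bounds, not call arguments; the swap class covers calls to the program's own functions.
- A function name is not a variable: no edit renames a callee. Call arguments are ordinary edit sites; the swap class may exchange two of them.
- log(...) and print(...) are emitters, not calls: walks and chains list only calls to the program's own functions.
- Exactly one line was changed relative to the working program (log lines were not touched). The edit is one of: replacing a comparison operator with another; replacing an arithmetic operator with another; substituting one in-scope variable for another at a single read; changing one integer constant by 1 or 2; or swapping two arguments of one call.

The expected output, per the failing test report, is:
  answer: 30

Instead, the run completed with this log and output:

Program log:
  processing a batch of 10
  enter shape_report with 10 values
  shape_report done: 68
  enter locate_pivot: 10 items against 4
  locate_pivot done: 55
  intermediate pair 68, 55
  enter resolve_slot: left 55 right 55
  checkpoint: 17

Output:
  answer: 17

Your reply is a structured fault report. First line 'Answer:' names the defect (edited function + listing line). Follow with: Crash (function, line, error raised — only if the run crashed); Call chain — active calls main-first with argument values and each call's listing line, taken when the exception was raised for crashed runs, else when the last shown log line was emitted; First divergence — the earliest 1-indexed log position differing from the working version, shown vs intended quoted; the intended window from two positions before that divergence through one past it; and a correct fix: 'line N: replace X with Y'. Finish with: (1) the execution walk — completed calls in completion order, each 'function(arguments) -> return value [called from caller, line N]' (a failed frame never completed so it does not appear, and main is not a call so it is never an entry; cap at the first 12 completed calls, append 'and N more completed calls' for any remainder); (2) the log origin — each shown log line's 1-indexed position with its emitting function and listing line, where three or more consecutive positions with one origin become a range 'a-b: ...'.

Answer: the defect is in main at line 39.
Key fact: Position 7 is the first bad log line: 'enter resolve_slot: left 55 right 55' should read 'enter resolve_slot: left 68 right 55'.
Call chain: main.
First divergence: position 7; shown 'enter resolve_slot: left 55 right 55' vs intended 'enter resolve_slot: left 68 right 55'.
Intended log window:
  5: locate_pivot done: 55
  6: intermediate pair 68, 55
  7: enter resolve_slot: left 68 right 55
  8: checkpoint: 30
Execution walk:
  shape_report([4, 4, 11, 12, 11, 4, 1, 5, 5, 11]) -> 68  [called from main, line 36]
  locate_pivot([4, 4, 11, 12, 11, 4, 1, 5, 5, 11], 4) -> 55  [called from main, line 37]
  fold_scores(55, 0) -> 17  [called from resolve_slot, line 30]
  resolve_slot(55, 55) -> 17  [called from main, line 39]
Log origin:
  1: logged in main at line 35
  2: logged in shape_report at line 2
  3: logged in shape_report at line 6
  4: logged in locate_pivot at line 10
  5: logged in locate_pivot at line 15
  6: logged in main at line 38
  7: logged in resolve_slot at line 27
  8: logged in main at line 40
A correct fix: line 39: replace `resolve_slot(total, total)` with `resolve_slot(rate, total)`.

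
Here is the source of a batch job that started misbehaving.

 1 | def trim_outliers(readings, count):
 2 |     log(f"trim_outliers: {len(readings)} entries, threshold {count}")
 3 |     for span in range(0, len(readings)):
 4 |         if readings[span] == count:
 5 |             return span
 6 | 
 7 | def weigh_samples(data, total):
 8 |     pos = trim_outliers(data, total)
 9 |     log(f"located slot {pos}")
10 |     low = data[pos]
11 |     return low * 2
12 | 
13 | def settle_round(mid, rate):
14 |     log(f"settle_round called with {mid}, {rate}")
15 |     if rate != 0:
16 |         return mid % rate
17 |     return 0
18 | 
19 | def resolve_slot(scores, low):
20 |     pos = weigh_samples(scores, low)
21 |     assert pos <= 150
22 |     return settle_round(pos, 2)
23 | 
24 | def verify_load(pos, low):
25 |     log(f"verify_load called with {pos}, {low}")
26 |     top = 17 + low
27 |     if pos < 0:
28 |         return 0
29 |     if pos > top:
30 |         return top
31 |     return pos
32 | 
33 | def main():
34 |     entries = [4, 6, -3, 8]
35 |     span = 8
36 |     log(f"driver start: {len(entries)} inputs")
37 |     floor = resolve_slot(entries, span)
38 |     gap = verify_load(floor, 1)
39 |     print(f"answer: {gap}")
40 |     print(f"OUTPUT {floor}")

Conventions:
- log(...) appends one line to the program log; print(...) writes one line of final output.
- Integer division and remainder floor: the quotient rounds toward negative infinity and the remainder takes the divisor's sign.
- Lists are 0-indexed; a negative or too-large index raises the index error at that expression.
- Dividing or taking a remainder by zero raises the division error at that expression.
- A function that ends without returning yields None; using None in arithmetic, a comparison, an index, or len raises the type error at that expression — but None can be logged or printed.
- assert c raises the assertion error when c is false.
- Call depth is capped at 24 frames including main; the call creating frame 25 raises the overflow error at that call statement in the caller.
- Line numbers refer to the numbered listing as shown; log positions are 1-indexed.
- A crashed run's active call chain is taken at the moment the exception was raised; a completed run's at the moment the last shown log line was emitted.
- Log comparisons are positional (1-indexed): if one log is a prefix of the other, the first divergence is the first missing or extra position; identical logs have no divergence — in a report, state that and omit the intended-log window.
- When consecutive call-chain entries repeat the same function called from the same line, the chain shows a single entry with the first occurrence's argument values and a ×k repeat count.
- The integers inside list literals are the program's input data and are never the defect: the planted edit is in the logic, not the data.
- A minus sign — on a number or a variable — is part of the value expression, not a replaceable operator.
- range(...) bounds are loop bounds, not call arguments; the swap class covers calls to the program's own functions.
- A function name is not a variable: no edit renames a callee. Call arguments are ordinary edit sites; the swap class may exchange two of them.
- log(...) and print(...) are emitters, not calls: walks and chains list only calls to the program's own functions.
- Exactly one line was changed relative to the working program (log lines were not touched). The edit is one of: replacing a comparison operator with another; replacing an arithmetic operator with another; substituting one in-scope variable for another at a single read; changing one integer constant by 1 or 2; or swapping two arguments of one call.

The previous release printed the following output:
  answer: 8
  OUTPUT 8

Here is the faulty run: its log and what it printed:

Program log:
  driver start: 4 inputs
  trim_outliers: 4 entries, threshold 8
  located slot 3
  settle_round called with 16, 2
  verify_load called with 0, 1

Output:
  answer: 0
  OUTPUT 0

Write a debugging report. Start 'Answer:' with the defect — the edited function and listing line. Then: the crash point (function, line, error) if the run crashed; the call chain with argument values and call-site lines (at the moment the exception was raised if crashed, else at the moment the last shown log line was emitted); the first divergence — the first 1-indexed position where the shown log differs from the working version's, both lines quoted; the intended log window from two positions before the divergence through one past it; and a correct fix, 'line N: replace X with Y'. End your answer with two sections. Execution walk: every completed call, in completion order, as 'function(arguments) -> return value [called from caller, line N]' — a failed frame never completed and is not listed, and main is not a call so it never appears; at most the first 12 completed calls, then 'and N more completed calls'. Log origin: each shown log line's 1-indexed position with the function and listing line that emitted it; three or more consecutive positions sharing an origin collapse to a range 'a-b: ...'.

Answer: the defect is in settle_round at line 16.
Core observation: Log line 5 is where behavior first shows: 'verify_load called with 0, 1' appears instead of 'verify_load called with 8, 1'.
Call chain: main -> verify_load(0, 1) (called at line 38).
First divergence: position 5 — the shown line 'verify_load called with 0, 1' should read 'verify_load called with 8, 1'.
Intended log window:
  3: located slot 3
  4: settle_round called with 16, 2
  5: verify_load called with 8, 1
Execution walk:
  trim_outliers([4, 6, -3, 8], 8) -> 3  [called from weigh_samples, line 8]
  weigh_samples([4, 6, -3, 8], 8) -> 16  [called from resolve_slot, line 20]
  settle_round(16, 2) -> 0  [called from resolve_slot, line 22]
  resolve_slot([4, 6, -3, 8], 8) -> 0  [called from main, line 37]
  verify_load(0, 1) -> 0  [called from main, line 38]
Origin of each log line:
  1: logged in main at line 36
  2: logged in trim_outliers at line 2
  3: logged in weigh_samples at line 9
  4: logged in settle_round at line 14
  5: logged in verify_load at line 25
A correct fix: line 16: replace `%` with `//`.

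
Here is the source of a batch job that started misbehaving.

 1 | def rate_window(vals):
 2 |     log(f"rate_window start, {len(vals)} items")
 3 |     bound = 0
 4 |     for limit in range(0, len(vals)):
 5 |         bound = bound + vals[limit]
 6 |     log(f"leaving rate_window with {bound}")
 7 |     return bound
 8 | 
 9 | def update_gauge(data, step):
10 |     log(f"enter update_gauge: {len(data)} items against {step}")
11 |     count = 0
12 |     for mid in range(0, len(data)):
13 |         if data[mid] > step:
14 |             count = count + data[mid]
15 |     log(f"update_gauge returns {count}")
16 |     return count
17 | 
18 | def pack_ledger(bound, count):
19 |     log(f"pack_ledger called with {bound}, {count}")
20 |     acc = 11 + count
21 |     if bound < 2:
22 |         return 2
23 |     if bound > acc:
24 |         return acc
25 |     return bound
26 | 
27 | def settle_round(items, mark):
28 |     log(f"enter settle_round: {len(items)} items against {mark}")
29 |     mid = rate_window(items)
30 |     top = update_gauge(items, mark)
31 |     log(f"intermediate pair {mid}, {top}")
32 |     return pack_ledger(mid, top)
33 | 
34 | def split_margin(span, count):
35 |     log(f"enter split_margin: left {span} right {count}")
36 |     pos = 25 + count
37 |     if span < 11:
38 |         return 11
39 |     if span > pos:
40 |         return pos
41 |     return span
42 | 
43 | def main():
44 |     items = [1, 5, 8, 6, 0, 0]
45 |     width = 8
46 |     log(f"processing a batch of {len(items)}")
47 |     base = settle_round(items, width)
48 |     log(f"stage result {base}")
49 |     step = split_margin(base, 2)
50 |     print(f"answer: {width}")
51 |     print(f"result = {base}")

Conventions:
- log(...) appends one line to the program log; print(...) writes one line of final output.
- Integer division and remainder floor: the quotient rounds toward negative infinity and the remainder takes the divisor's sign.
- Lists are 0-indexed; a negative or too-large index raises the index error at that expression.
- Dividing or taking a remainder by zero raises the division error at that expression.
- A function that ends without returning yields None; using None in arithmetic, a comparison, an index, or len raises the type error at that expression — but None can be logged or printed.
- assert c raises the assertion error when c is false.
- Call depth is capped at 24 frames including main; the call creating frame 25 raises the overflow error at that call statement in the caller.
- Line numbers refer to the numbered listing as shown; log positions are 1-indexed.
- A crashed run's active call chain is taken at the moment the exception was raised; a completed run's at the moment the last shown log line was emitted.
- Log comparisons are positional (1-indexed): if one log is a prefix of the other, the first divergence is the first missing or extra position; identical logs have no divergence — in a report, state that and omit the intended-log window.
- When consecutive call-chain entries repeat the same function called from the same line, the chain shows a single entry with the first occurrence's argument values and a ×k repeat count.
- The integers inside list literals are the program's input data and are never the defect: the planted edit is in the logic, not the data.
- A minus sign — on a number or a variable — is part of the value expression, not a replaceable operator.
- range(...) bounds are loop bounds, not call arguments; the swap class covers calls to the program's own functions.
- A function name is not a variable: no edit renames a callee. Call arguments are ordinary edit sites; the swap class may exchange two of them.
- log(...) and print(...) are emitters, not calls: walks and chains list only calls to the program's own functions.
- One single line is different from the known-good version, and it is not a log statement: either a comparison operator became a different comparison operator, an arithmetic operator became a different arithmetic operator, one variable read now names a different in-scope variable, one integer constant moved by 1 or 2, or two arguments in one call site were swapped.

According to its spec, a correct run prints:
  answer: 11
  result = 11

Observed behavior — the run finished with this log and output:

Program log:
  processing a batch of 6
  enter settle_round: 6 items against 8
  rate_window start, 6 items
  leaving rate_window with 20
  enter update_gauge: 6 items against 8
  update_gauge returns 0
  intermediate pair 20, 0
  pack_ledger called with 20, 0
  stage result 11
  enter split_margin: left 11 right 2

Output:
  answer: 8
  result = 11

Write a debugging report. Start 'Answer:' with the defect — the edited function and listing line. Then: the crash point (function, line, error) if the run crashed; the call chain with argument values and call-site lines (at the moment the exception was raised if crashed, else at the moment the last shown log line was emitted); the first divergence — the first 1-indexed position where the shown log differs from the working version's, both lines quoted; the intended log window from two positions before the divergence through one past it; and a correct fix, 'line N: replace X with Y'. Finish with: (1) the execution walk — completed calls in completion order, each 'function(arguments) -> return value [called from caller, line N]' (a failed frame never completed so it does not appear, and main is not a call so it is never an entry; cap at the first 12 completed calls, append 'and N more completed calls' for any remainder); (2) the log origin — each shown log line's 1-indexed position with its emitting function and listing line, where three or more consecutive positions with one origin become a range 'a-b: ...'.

Answer: the defect is in main at line 50.
The tell: Log streams are identical — the defect surfaces only in the printed output.
Call chain: main -> split_margin(11, 2) (called at line 49).
First divergence: none; the two logs match at every position.
Execution walk:
  rate_window([1, 5, 8, 6, 0, 0]) -> 20  [called from settle_round, line 29]
  update_gauge([1, 5, 8, 6, 0, 0], 8) -> 0  [called from settle_round, line 30]
  pack_ledger(20, 0) -> 11  [called from settle_round, line 32]
  settle_round([1, 5, 8, 6, 0, 0], 8) -> 11  [called from main, line 47]
  split_margin(11, 2) -> 11  [called from main, line 49]
Log line origins:
  1: emitted by main (line 46)
  2: emitted by settle_round (line 28)
  3: emitted by rate_window (line 2)
  4: emitted by rate_window (line 6)
  5: emitted by update_gauge (line 10)
  6: emitted by update_gauge (line 15)
  7: emitted by settle_round (line 31)
  8: emitted by pack_ledger (line 19)
  9: emitted by main (line 48)
  10: emitted by split_margin (line 35)
A correct fix: line 50: replace `width` with `step`.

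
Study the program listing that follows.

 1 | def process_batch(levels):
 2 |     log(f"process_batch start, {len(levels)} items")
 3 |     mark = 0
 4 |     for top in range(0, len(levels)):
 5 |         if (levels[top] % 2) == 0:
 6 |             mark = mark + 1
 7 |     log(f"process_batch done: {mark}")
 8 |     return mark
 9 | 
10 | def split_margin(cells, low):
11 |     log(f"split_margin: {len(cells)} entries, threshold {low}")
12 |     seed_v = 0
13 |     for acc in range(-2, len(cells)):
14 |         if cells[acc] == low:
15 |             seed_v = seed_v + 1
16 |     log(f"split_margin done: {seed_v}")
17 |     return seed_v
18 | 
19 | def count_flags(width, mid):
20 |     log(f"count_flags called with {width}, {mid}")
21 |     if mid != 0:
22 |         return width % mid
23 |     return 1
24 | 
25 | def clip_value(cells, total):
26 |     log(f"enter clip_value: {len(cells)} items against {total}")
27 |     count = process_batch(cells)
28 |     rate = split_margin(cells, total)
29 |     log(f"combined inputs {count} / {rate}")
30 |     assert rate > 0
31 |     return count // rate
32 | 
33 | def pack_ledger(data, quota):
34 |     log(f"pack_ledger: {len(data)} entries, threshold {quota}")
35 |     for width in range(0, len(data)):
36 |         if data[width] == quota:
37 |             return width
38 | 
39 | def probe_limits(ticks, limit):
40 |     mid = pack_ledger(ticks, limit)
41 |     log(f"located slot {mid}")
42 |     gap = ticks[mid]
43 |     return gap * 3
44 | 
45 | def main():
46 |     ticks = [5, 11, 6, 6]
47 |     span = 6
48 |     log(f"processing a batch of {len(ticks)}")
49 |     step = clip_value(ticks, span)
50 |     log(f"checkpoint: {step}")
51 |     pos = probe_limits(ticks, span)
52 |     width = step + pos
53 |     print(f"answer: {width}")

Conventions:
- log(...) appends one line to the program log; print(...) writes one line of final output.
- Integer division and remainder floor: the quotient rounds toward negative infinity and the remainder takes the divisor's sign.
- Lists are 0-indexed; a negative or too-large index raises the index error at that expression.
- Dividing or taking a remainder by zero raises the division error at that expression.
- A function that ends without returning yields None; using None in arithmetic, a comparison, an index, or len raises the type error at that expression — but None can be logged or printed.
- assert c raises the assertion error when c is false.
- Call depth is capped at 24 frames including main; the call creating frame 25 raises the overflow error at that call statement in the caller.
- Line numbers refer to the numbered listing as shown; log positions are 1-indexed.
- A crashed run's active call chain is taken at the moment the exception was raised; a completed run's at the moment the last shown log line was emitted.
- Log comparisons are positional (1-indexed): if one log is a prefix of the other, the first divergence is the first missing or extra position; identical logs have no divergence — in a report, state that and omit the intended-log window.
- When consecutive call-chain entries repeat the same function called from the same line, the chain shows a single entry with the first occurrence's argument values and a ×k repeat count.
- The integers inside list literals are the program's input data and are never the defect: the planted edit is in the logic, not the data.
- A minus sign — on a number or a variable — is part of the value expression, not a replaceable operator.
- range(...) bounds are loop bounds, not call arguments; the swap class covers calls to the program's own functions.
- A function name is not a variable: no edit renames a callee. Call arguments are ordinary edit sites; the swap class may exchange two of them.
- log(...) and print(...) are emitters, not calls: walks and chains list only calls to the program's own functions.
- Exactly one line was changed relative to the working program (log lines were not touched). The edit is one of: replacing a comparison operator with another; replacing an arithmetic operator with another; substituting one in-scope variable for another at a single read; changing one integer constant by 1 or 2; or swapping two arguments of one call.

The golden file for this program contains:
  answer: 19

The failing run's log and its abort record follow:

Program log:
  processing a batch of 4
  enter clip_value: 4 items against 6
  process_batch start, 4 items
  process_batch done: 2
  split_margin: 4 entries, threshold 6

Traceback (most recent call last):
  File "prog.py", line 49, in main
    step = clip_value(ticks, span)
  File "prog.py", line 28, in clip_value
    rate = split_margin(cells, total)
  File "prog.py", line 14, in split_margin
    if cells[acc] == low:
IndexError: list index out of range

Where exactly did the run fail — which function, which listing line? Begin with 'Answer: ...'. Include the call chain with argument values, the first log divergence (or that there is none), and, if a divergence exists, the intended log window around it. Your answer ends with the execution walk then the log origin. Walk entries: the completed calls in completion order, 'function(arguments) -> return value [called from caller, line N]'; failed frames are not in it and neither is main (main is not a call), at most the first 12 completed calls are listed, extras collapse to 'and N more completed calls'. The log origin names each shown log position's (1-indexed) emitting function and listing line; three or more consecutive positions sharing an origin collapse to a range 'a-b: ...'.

Answer: the error was raised in split_margin, line 14.
Key fact: The faulty run's log stops after 5 lines; the working version's next line would be 'split_margin done: 2'.
Call chain: main -> clip_value([5, 11, 6, 6], 6) (called at line 49) -> split_margin([5, 11, 6, 6], 6) (called at line 28).
First divergence: position 6 — after 5 matching lines the faulty run goes silent; intended next line 'split_margin done: 2'.
Intended log window:
  4: process_batch done: 2
  5: split_margin: 4 entries, threshold 6
  6: split_margin done: 2
  7: combined inputs 2 / 2
Execution walk:
  process_batch([5, 11, 6, 6]) -> 2  [called from clip_value, line 27]
Log origins:
  1: from main, line 48
  2: from clip_value, line 26
  3: from process_batch, line 2
  4: from process_batch, line 7
  5: from split_margin, line 11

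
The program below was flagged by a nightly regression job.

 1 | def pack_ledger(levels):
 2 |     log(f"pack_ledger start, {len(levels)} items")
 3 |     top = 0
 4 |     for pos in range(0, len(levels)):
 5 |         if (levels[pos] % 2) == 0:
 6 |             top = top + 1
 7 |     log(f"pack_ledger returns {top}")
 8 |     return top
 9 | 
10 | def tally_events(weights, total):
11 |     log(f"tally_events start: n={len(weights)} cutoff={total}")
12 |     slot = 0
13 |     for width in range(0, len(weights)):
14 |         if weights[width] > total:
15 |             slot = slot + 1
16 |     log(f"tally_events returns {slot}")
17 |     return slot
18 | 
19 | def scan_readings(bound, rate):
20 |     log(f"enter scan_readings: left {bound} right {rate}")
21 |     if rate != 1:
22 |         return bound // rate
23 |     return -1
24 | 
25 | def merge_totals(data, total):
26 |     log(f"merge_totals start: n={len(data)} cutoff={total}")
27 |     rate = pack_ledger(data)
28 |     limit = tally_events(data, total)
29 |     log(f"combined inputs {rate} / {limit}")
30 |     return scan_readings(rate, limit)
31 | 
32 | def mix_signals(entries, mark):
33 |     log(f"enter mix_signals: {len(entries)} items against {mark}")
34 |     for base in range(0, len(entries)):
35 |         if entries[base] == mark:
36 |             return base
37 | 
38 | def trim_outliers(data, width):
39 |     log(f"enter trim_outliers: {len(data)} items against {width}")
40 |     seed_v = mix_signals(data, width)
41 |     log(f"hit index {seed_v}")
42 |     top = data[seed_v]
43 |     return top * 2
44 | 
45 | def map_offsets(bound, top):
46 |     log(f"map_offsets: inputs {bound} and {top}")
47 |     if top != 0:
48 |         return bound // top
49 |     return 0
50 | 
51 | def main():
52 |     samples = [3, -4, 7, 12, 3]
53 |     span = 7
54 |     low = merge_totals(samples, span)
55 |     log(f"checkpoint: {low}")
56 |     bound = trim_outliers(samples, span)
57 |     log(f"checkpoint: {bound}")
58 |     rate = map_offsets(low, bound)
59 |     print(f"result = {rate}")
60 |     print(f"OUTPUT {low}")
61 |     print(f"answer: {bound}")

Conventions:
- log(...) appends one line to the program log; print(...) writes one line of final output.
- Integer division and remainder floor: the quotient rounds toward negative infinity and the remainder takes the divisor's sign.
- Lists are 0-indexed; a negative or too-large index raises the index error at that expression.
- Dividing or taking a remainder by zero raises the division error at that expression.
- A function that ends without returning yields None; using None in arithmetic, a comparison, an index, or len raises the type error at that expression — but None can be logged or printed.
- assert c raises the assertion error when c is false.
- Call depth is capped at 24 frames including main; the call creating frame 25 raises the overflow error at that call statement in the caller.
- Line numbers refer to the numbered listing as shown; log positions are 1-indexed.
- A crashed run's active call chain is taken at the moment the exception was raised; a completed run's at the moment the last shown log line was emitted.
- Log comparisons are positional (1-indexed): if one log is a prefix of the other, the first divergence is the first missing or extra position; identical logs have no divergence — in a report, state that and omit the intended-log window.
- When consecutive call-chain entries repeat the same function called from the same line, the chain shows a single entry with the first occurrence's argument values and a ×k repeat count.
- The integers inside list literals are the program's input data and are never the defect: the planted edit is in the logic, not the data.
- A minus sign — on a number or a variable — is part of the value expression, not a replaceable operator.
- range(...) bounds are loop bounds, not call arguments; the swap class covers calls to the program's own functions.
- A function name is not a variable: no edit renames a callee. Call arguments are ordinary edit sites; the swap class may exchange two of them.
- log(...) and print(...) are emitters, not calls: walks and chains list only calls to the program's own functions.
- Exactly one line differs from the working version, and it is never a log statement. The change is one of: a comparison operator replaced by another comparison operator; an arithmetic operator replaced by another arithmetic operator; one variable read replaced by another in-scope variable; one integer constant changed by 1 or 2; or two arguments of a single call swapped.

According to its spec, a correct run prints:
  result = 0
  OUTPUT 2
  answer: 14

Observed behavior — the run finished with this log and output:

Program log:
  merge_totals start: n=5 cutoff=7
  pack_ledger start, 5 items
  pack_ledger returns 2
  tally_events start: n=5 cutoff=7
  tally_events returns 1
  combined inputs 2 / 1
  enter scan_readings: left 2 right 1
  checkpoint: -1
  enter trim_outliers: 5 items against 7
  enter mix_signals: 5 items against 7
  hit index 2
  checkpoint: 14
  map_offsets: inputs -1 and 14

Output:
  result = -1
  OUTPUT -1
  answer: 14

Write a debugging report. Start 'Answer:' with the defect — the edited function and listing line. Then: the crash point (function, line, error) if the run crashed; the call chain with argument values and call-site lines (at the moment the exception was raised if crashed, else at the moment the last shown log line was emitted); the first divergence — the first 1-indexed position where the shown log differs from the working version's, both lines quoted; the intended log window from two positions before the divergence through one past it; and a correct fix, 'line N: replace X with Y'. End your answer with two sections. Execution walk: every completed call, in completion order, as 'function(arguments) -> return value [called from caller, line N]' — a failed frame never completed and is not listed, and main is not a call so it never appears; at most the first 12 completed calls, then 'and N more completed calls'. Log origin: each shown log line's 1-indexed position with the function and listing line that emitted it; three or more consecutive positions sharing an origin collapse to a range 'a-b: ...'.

Answer: the defect is in scan_readings at line 21.
Key fact: At log position 8 the runs split — shown 'checkpoint: -1', but the working version logs 'checkpoint: 2'.
Call chain: main -> map_offsets(-1, 14) (called at line 58).
First divergence: position 8; shown 'checkpoint: -1' vs intended 'checkpoint: 2'.
Intended log window:
  6: combined inputs 2 / 1
  7: enter scan_readings: left 2 right 1
  8: checkpoint: 2
  9: enter trim_outliers: 5 items against 7
Execution walk:
  pack_ledger([3, -4, 7, 12, 3]) -> 2  [called from merge_totals, line 27]
  tally_events([3, -4, 7, 12, 3], 7) -> 1  [called from merge_totals, line 28]
  scan_readings(2, 1) -> -1  [called from merge_totals, line 30]
  merge_totals([3, -4, 7, 12, 3], 7) -> -1  [called from main, line 54]
  mix_signals([3, -4, 7, 12, 3], 7) -> 2  [called from trim_outliers, line 40]
  trim_outliers([3, -4, 7, 12, 3], 7) -> 14  [called from main, line 56]
  map_offsets(-1, 14) -> -1  [called from main, line 58]
Log origin:
  1: logged in merge_totals at line 26
  2: logged in pack_ledger at line 2
  3: logged in pack_ledger at line 7
  4: logged in tally_events at line 11
  5: logged in tally_events at line 16
  6: logged in merge_totals at line 29
  7: logged in scan_readings at line 20
  8: logged in main at line 55
  9: logged in trim_outliers at line 39
  10: logged in mix_signals at line 33
  11: logged in trim_outliers at line 41
  12: logged in main at line 57
  13: logged in map_offsets at line 46
A correct fix: line 21: replace `1` with `0`.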